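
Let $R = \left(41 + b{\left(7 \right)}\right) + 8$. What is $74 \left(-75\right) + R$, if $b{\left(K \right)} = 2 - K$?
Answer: $-5506$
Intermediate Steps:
$R = 44$ ($R = \left(41 + \left(2 - 7\right)\right) + 8 = \left(41 - 5\right) + 8 = 36 + 8 = 44$)
$74 \left(-75\right) + R = 74 \left(-75\right) + 44 = -5550 + 44 = -5506$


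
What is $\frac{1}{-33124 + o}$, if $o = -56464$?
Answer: $- \frac{1}{89588} \approx -1.1162 \cdot 10^{-5}$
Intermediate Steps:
$\frac{1}{-33124 + o} = \frac{1}{-33124 - 56464} = \frac{1}{-89588} = - \frac{1}{89588}$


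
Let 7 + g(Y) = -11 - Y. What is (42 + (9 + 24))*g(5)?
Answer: -1725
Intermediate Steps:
g(Y) = -18 - Y (g(Y) = -7 + (-11 - Y) = -18 - Y)
(42 + (9 + 24))*g(5) = (42 + (9 + 24))*(-18 - 1*5) = (42 + 33)*(-18 - 5) = 75*(-23) = -1725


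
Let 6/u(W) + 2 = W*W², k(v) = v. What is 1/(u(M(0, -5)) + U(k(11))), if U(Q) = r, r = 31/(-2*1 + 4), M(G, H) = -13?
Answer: 1466/22719 ≈ 0.064528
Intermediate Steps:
r = 31/2 (r = 31/(-2 + 4) = 31/2 ≈ 15.500)
u(W) = 6/(-2 + W³) (u(W) = 6/(-2 + W*W²) = 6/(-2 + W³))
U(Q) = 31/2
1/(u(M(0, -5)) + U(k(11))) = 1/(6/(-2 + (-13)³) + 31/2) = 1/(6/(-2 - 2197) + 31/2) = 1/(6/(-2199) + 31/2) = 1/(6*(-1/2199) + 31/2) = 1/(-2/733 + 31/2) = 1/(22719/1466) = 1466/22719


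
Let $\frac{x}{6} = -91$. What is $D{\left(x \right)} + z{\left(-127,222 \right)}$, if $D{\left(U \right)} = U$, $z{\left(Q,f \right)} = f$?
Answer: $-324$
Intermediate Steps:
$x = -546$ ($x = 6 \left(-91\right) = -546$)
$D{\left(x \right)} + z{\left(-127,222 \right)} = -546 + 222 = -324$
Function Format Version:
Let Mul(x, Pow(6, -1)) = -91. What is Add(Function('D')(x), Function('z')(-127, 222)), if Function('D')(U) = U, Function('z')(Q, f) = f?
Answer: -324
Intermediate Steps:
x = -546 (x = Mul(6, -91) = -546)
Add(Function('D')(x), Function('z')(-127, 222)) = Add(-546, 222) = -324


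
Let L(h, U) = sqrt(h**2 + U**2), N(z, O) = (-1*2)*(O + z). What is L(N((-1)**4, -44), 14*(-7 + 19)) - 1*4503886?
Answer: -4503886 + 2*sqrt(8905) ≈ -4.5037e+6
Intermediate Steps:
N(z, O) = -2*O - 2*z (N(z, O) = -2*(O + z) = -2*O - 2*z)
L(h, U) = sqrt(U**2 + h**2)
L(N((-1)**4, -44), 14*(-7 + 19)) - 1*4503886 = sqrt((14*(-7 + 19))**2 + (-2*(-44) - 2*(-1)**4)**2) - 1*4503886 = sqrt((14*12)**2 + (88 - 2*1)**2) - 4503886 = sqrt(168**2 + (88 - 2)**2) - 4503886 = sqrt(28224 + 86**2) - 4503886 = sqrt(28224 + 7396) - 4503886 = sqrt(35620) - 4503886 = 2*sqrt(8905) - 4503886 = -4503886 + 2*sqrt(8905)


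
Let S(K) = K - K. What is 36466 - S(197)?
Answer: 36466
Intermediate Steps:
S(K) = 0
36466 - S(197) = 36466 - 1*0 = 36466 + 0 = 36466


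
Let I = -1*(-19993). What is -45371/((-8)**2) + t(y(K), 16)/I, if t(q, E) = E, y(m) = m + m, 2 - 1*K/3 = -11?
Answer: -907101379/1279552 ≈ -708.92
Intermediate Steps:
K = 39 (K = 6 - 3*(-11) = 6 + 33 = 39)
y(m) = 2*m
I = 19993
-45371/((-8)**2) + t(y(K), 16)/I = -45371/((-8)**2) + 16/19993 = -45371/64 + 16*(1/19993) = -45371*1/64 + 16/19993 = -45371/64 + 16/19993 = -907101379/1279552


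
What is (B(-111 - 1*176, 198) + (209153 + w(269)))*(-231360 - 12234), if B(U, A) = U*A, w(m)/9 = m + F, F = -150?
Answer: -37366832412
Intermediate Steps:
w(m) = -1350 + 9*m (w(m) = 9*(m - 150) = 9*(-150 + m) = -1350 + 9*m)
B(U, A) = A*U
(B(-111 - 1*176, 198) + (209153 + w(269)))*(-231360 - 12234) = (198*(-111 - 1*176) + (209153 + (-1350 + 9*269)))*(-231360 - 12234) = (198*(-111 - 176) + (209153 + (-1350 + 2421)))*(-243594) = (198*(-287) + (209153 + 1071))*(-243594) = (-56826 + 210224)*(-243594) = 153398*(-243594) = -37366832412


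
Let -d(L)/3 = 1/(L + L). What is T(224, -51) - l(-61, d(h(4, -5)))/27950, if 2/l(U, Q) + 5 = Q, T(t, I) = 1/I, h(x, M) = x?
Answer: -600517/30647175 ≈ -0.019595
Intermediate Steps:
d(L) = -3/(2*L) (d(L) = -3/(L + L) = -3*1/(2*L) = -3/(2*L))
l(U, Q) = 2/(-5 + Q)
T(224, -51) - l(-61, d(h(4, -5)))/27950 = 1/(-51) - 2/(-5 - 3/2/4)/27950 = -1/51 - 2/(-5 - 3/2*1/4)/27950 = -1/51 - 2/(-5 - 3/8)/27950 = -1/51 - 2/(-43/8)/27950 = -1/51 - 2*(-8/43)/27950 = -1/51 - (-16)/(43*27950) = -1/51 - 1*(-8/600925) = -1/51 + 8/600925 = -600517/30647175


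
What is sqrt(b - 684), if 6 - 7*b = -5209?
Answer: sqrt(61) ≈ 7.8102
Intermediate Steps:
b = 745 (b = 6/7 - 1/7*(-5209) = 6/7 + 5209/7 = 745)
sqrt(b - 684) = sqrt(745 - 684) = sqrt(61)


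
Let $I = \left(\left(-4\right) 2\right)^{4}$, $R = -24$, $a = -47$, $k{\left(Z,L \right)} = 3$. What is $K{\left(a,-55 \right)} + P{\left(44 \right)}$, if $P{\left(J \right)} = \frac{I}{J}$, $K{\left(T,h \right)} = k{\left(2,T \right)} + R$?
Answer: $\frac{793}{11} \approx 72.091$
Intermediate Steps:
$K{\left(T,h \right)} = -21$ ($K{\left(T,h \right)} = 3 - 24 = -21$)
$I = 4096$ ($I = \left(-8\right)^{4} = 4096$)
$P{\left(J \right)} = \frac{4096}{J}$
$K{\left(a,-55 \right)} + P{\left(44 \right)} = -21 + \frac{4096}{44} = -21 + 4096 \cdot \frac{1}{44} = -21 + \frac{1024}{11} = \frac{793}{11}$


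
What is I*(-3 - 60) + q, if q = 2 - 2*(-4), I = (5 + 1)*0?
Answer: 10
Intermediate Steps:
I = 0 (I = 6*0 = 0)
q = 10 (q = 2 + 8 = 10)
I*(-3 - 60) + q = 0*(-3 - 60) + 10 = 0*(-63) + 10 = 0 + 10 = 10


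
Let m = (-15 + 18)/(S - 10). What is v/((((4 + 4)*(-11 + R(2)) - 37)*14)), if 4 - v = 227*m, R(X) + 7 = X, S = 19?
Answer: 43/1386 ≈ 0.031025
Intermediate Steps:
R(X) = -7 + X
m = 1/3 (m = (-15 + 18)/(19 - 10) = 3/9 = 3*(1/9) = 1/3 ≈ 0.33333)
v = -215/3 (v = 4 - 227/3 = -215/3 ≈ -71.667)
v/((((4 + 4)*(-11 + R(2)) - 37)*14)) = -215*1/(14*((4 + 4)*(-11 + (-7 + 2)) - 37))/3 = -215*1/(14*(8*(-11 - 5) - 37))/3 = -215*1/(14*(8*(-16) - 37))/3 = -215*1/(14*(-128 - 37))/3 = -215/(3*((-165*14))) = -215/3/(-2310) = -215/3*(-1/2310) = 43/1386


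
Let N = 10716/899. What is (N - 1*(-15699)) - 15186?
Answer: 471903/899 ≈ 524.92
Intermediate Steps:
N = 10716/899 (N = 10716*(1/899) = 10716/899 ≈ 11.920)
(N - 1*(-15699)) - 15186 = (10716/899 - 1*(-15699)) - 15186 = (10716/899 + 15699) - 15186 = 14124117/899 - 15186 = 471903/899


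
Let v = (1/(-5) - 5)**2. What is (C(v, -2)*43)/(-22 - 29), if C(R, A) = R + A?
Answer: -26918/1275 ≈ -21.112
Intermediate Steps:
v = 676/25 (v = (-1/5 - 5)**2 = (-26/5)**2 = 676/25 ≈ 27.040)
C(R, A) = A + R
(C(v, -2)*43)/(-22 - 29) = ((-2 + 676/25)*43)/(-22 - 29) = ((626/25)*43)/(-51) = (26918/25)*(-1/51) = -26918/1275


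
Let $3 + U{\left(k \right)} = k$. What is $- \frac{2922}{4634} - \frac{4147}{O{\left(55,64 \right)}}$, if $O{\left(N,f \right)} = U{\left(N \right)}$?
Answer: $- \frac{744967}{9268} \approx -80.381$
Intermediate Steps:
$U{\left(k \right)} = -3 + k$
$O{\left(N,f \right)} = -3 + N$
$- \frac{2922}{4634} - \frac{4147}{O{\left(55,64 \right)}} = - \frac{2922}{4634} - \frac{4147}{-3 + 55} = \left(-2922\right) \frac{1}{4634} - \frac{4147}{52} = - \frac{1461}{2317} - \frac{319}{4} = - \frac{744967}{9268}$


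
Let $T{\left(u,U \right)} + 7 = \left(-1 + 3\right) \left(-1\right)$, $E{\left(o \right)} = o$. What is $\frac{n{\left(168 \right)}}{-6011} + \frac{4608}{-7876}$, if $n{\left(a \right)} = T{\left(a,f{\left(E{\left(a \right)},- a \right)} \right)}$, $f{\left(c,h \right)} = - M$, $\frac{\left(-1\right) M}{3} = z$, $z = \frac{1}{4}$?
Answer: $- \frac{6906951}{11835659} \approx -0.58357$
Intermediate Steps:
$z = \frac{1}{4} \approx 0.25$
$M = - \frac{3}{4}$ ($M = \left(-3\right) \frac{1}{4} = - \frac{3}{4} \approx -0.75$)
$f{\left(c,h \right)} = \frac{3}{4}$ ($f{\left(c,h \right)} = \left(-1\right) \left(- \frac{3}{4}\right) = \frac{3}{4}$)
$T{\left(u,U \right)} = -9$ ($T{\left(u,U \right)} = -7 + \left(-1 + 3\right) \left(-1\right) = -7 + 2 \left(-1\right) = -7 - 2 = -9$)
$n{\left(a \right)} = -9$
$\frac{n{\left(168 \right)}}{-6011} + \frac{4608}{-7876} = - \frac{9}{-6011} + \frac{4608}{-7876} = \left(-9\right) \left(- \frac{1}{6011}\right) + 4608 \left(- \frac{1}{7876}\right) = \frac{9}{6011} - \frac{1152}{1969} = - \frac{6906951}{11835659}$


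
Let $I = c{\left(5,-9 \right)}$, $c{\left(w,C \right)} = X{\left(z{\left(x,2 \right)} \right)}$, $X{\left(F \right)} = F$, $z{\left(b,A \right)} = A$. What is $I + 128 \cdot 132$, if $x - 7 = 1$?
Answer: $16898$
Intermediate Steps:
$x = 8$ ($x = 7 + 1 = 8$)
$c{\left(w,C \right)} = 2$
$I = 2$
$I + 128 \cdot 132 = 2 + 128 \cdot 132 = 2 + 16896 = 16898$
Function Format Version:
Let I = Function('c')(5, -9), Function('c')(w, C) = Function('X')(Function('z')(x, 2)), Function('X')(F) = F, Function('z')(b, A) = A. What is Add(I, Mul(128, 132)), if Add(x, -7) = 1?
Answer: 16898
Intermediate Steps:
x = 8 (x = Add(7, 1) = 8)
Function('c')(w, C) = 2
I = 2
Add(I, Mul(128, 132)) = Add(2, Mul(128, 132)) = Add(2, 16896) = 16898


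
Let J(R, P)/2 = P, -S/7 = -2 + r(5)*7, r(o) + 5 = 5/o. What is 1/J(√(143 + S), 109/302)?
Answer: 151/109 ≈ 1.3853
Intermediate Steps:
r(o) = -5 + 5/o
S = 210 (S = -7*(-2 + (-5 + 5/5)*7) = -7*(-2 + (-5 + 5*(⅕))*7) = -7*(-2 + (-5 + 1)*7) = -7*(-2 - 4*7) = -7*(-2 - 28) = -7*(-30) = 210)
J(R, P) = 2*P
1/J(√(143 + S), 109/302) = 1/(2*(109/302)) = 1/(109/151) = 151/109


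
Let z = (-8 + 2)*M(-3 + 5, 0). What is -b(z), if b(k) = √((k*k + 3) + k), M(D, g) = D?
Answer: -3*√15 ≈ -11.619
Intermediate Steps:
z = -12 (z = (-8 + 2)*(-3 + 5) = -6*2 = -12)
b(k) = √(3 + k + k²) (b(k) = √((k² + 3) + k) = √((3 + k²) + k) = √(3 + k + k²))
-b(z) = -√(3 - 12 + (-12)²) = -√(3 - 12 + 144) = -√135 = -3*√15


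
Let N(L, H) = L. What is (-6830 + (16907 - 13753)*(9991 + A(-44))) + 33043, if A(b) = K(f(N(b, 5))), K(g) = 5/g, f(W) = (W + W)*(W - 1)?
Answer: 12488981069/396 ≈ 3.1538e+7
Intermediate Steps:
f(W) = 2*W*(-1 + W) (f(W) = (2*W)*(-1 + W) = 2*W*(-1 + W))
A(b) = 5/(2*b*(-1 + b)) (A(b) = 5/((2*b*(-1 + b))) = 5*(1/(2*b*(-1 + b))) = 5/(2*b*(-1 + b)))
(-6830 + (16907 - 13753)*(9991 + A(-44))) + 33043 = (-6830 + (16907 - 13753)*(9991 + (5/2)/(-44*(-1 - 44)))) + 33043 = (-6830 + 3154*(9991 + (5/2)*(-1/44)/(-45))) + 33043 = (-6830 + 3154*(9991 + (5/2)*(-1/44)*(-1/45))) + 33043 = (-6830 + 3154*(9991 + 1/792)) + 33043 = (-6830 + 3154*(7912873/792)) + 33043 = (-6830 + 12478600721/396) + 33043 = 12475896041/396 + 33043 = 12488981069/396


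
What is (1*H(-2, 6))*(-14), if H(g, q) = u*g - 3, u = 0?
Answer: 42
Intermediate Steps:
H(g, q) = -3 (H(g, q) = 0*g - 3 = 0 - 3 = -3)
(1*H(-2, 6))*(-14) = (1*(-3))*(-14) = -3*(-14) = 42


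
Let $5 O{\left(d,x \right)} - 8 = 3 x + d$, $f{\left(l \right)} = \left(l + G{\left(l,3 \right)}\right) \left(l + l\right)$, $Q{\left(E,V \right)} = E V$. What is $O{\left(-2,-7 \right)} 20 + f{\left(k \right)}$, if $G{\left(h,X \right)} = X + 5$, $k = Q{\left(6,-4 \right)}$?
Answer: $708$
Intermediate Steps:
$k = -24$ ($k = 6 \left(-4\right) = -24$)
$G{\left(h,X \right)} = 5 + X$
$f{\left(l \right)} = 2 l \left(8 + l\right)$ ($f{\left(l \right)} = \left(l + \left(5 + 3\right)\right) \left(l + l\right) = \left(l + 8\right) 2 l = \left(8 + l\right) 2 l = 2 l \left(8 + l\right)$)
$O{\left(d,x \right)} = \frac{8}{5} + \frac{d}{5} + \frac{3 x}{5}$ ($O{\left(d,x \right)} = \frac{8}{5} + \frac{3 x + d}{5} = \frac{8}{5} + \frac{d + 3 x}{5} = \frac{8}{5} + \left(\frac{d}{5} + \frac{3 x}{5}\right) = \frac{8}{5} + \frac{d}{5} + \frac{3 x}{5}$)
$O{\left(-2,-7 \right)} 20 + f{\left(k \right)} = \left(\frac{8}{5} + \frac{1}{5} \left(-2\right) + \frac{3}{5} \left(-7\right)\right) 20 + 2 \left(-24\right) \left(8 - 24\right) = \left(\frac{8}{5} - \frac{2}{5} - \frac{21}{5}\right) 20 + 2 \left(-24\right) \left(-16\right) = \left(-3\right) 20 + 768 = -60 + 768 = 708$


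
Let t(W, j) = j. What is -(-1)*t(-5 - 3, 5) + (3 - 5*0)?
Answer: 8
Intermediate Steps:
-(-1)*t(-5 - 3, 5) + (3 - 5*0) = -(-1)*5 + (3 - 5*0) = -1*(-5) + (3 + 0) = 5 + 3 = 8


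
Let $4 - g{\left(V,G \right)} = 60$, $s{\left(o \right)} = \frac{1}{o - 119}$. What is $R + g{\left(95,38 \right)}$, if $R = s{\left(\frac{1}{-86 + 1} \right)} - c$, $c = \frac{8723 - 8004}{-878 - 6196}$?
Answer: $- \frac{222262255}{3975588} \approx -55.907$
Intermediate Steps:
$s{\left(o \right)} = \frac{1}{-119 + o}$
$g{\left(V,G \right)} = -56$ ($g{\left(V,G \right)} = 4 - 60 = -56$)
$c = - \frac{719}{7074}$ ($c = \frac{719}{-7074} = 719 \left(- \frac{1}{7074}\right) = - \frac{719}{7074} \approx -0.10164$)
$R = \frac{370673}{3975588}$ ($R = \frac{1}{-119 + \frac{1}{-86 + 1}} - - \frac{719}{7074} = \frac{1}{-119 + \frac{1}{-85}} + \frac{719}{7074} = \frac{1}{-119 - \frac{1}{85}} + \frac{719}{7074} = \frac{1}{- \frac{10116}{85}} + \frac{719}{7074} = - \frac{85}{10116} + \frac{719}{7074} = \frac{370673}{3975588} \approx 0.093237$)
$R + g{\left(95,38 \right)} = \frac{370673}{3975588} - 56 = - \frac{222262255}{3975588}$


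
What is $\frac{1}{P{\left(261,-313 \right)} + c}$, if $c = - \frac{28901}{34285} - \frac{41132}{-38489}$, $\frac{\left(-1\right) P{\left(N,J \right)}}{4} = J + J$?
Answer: $\frac{1319595365}{3304564633991} \approx 0.00039933$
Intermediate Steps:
$P{\left(N,J \right)} = - 8 J$ ($P{\left(N,J \right)} = - 4 \left(J + J\right) = - 4 \cdot 2 J = - 8 J$)
$c = \frac{297840031}{1319595365}$ ($c = \left(-28901\right) \frac{1}{34285} - - \frac{41132}{38489} = - \frac{28901}{34285} + \frac{41132}{38489} = \frac{297840031}{1319595365} \approx 0.22571$)
$\frac{1}{P{\left(261,-313 \right)} + c} = \frac{1}{\left(-8\right) \left(-313\right) + \frac{297840031}{1319595365}} = \frac{1}{2504 + \frac{297840031}{1319595365}} = \frac{1}{\frac{3304564633991}{1319595365}} = \frac{1319595365}{3304564633991}$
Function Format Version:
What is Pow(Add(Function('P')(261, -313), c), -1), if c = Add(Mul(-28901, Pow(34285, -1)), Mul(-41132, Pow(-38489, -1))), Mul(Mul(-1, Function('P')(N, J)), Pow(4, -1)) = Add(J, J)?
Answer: Rational(1319595365, 3304564633991) ≈ 0.00039933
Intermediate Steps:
Function('P')(N, J) = Mul(-8, J) (Function('P')(N, J) = Mul(-4, Add(J, J)) = Mul(-4, Mul(2, J)) = Mul(-8, J))
c = Rational(297840031, 1319595365) (c = Add(Mul(-28901, Rational(1, 34285)), Mul(-41132, Rational(-1, 38489))) = Add(Rational(-28901, 34285), Rational(41132, 38489)) = Rational(297840031, 1319595365) ≈ 0.22571)
Pow(Add(Function('P')(261, -313), c), -1) = Pow(Add(Mul(-8, -313), Rational(297840031, 1319595365)), -1) = Pow(Add(2504, Rational(297840031, 1319595365)), -1) = Pow(Rational(3304564633991, 1319595365), -1) = Rational(1319595365, 3304564633991)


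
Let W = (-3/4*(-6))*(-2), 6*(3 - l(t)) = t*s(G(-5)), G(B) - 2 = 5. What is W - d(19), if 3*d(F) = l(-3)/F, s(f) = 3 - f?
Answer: -514/57 ≈ -9.0175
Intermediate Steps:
G(B) = 7 (G(B) = 2 + 5 = 7)
l(t) = 3 + 2*t/3 (l(t) = 3 - t*(3 - 1*7)/6 = 3 - t*(3 - 7)/6 = 3 - t*(-4)/6 = 3 - (-2)*t/3 = 3 + 2*t/3)
d(F) = 1/(3*F) (d(F) = ((3 + (⅔)*(-3))/F)/3 = ((3 - 2)/F)/3 = (1/F)/3 = 1/(3*F))
W = -9 (W = (-3*¼*(-6))*(-2) = -¾*(-6)*(-2) = (9/2)*(-2) = -9)
W - d(19) = -9 - 1/(3*19) = -9 - 1*1/57 = -9 - 1/57 = -514/57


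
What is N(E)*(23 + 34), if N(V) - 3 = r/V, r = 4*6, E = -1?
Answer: -1197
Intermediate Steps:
r = 24
N(V) = 3 + 24/V
N(E)*(23 + 34) = (3 + 24/(-1))*(23 + 34) = (3 + 24*(-1))*57 = (3 - 24)*57 = -21*57 = -1197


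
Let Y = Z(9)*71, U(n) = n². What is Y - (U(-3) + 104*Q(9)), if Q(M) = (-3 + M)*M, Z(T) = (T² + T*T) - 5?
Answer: 5522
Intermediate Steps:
Z(T) = -5 + 2*T² (Z(T) = (T² + T²) - 5 = 2*T² - 5 = -5 + 2*T²)
Q(M) = M*(-3 + M)
Y = 11147 (Y = (-5 + 2*9²)*71 = (-5 + 2*81)*71 = (-5 + 162)*71 = 157*71 = 11147)
Y - (U(-3) + 104*Q(9)) = 11147 - ((-3)² + 104*(9*(-3 + 9))) = 11147 - (9 + 104*(9*6)) = 11147 - (9 + 104*54) = 11147 - (9 + 5616) = 11147 - 1*5625 = 11147 - 5625 = 5522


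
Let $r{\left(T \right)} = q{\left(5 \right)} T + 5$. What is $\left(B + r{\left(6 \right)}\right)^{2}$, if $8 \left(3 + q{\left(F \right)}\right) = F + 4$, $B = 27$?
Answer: $\frac{6889}{16} \approx 430.56$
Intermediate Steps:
$q{\left(F \right)} = - \frac{5}{2} + \frac{F}{8}$ ($q{\left(F \right)} = -3 + \frac{F + 4}{8} = -3 + \frac{4 + F}{8} = -3 + \left(\frac{1}{2} + \frac{F}{8}\right) = - \frac{5}{2} + \frac{F}{8}$)
$r{\left(T \right)} = 5 - \frac{15 T}{8}$ ($r{\left(T \right)} = \left(- \frac{5}{2} + \frac{1}{8} \cdot 5\right) T + 5 = \left(- \frac{5}{2} + \frac{5}{8}\right) T + 5 = - \frac{15 T}{8} + 5 = 5 - \frac{15 T}{8}$)
$\left(B + r{\left(6 \right)}\right)^{2} = \left(27 + \left(5 - \frac{45}{4}\right)\right)^{2} = \left(27 - \frac{25}{4}\right)^{2} = \left(\frac{83}{4}\right)^{2} = \frac{6889}{16}$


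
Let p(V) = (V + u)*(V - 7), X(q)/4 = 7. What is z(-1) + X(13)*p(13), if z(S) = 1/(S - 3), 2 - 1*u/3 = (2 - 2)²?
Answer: 12767/4 ≈ 3191.8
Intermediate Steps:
X(q) = 28 (X(q) = 4*7 = 28)
u = 6 (u = 6 - 3*(2 - 2)² = 6 - 3*0² = 6 - 3*0 = 6 + 0 = 6)
z(S) = 1/(-3 + S)
p(V) = (-7 + V)*(6 + V) (p(V) = (V + 6)*(V - 7) = (6 + V)*(-7 + V) = (-7 + V)*(6 + V))
z(-1) + X(13)*p(13) = 1/(-3 - 1) + 28*(-42 + 13² - 1*13) = 1/(-4) + 28*(-42 + 169 - 13) = -¼ + 28*114 = -¼ + 3192 = 12767/4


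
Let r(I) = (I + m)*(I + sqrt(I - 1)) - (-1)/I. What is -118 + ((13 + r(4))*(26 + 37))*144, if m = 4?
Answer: 410390 + 72576*sqrt(3) ≈ 5.3610e+5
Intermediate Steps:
r(I) = 1/I + (4 + I)*(I + sqrt(-1 + I)) (r(I) = (I + 4)*(I + sqrt(I - 1)) - (-1)/I = (4 + I)*(I + sqrt(-1 + I)) + 1/I = 1/I + (4 + I)*(I + sqrt(-1 + I)))
-118 + ((13 + r(4))*(26 + 37))*144 = -118 + ((13 + (1/4 + 4**2 + 4*4 + 4*sqrt(-1 + 4) + 4*sqrt(-1 + 4)))*(26 + 37))*144 = -118 + ((13 + (1/4 + 16 + 16 + 4*sqrt(3) + 4*sqrt(3)))*63)*144 = -118 + ((13 + (129/4 + 8*sqrt(3)))*63)*144 = -118 + ((181/4 + 8*sqrt(3))*63)*144 = -118 + (11403/4 + 504*sqrt(3))*144 = -118 + (410508 + 72576*sqrt(3)) = 410390 + 72576*sqrt(3)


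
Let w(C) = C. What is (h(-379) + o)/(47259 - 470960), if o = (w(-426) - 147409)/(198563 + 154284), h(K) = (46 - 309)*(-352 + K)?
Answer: -67835746456/149501626747 ≈ -0.45375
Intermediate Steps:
h(K) = 92576 - 263*K (h(K) = -263*(-352 + K) = 92576 - 263*K)
o = -147835/352847 (o = (-426 - 147409)/(198563 + 154284) = -147835/352847 ≈ -0.41898)
(h(-379) + o)/(47259 - 470960) = ((92576 - 263*(-379)) - 147835/352847)/(47259 - 470960) = ((92576 + 99677) - 147835/352847)/(-423701) = (192253 - 147835/352847)*(-1/423701) = (67835746456/352847)*(-1/423701) = -67835746456/149501626747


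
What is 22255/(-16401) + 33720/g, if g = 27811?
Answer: -9413155/65161173 ≈ -0.14446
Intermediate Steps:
22255/(-16401) + 33720/g = 22255/(-16401) + 33720/27811 = 22255*(-1/16401) + 33720*(1/27811) = -22255/16401 + 33720/27811 = -9413155/65161173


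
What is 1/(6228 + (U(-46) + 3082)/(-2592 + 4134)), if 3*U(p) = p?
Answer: 2313/14409964 ≈ 0.00016051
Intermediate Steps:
U(p) = p/3
1/(6228 + (U(-46) + 3082)/(-2592 + 4134)) = 1/(6228 + ((⅓)*(-46) + 3082)/(-2592 + 4134)) = 1/(6228 + (-46/3 + 3082)/1542) = 1/(6228 + (9200/3)*(1/1542)) = 1/(6228 + 4600/2313) = 1/(14409964/2313) = 2313/14409964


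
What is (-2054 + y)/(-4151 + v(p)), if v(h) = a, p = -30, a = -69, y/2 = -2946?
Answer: 3973/2110 ≈ 1.8829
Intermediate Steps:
y = -5892 (y = 2*(-2946) = -5892)
v(h) = -69
(-2054 + y)/(-4151 + v(p)) = (-2054 - 5892)/(-4151 - 69) = -7946/(-4220) = -7946*(-1/4220) = 3973/2110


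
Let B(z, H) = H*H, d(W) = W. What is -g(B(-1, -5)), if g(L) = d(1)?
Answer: -1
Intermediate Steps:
B(z, H) = H²
g(L) = 1
-g(B(-1, -5)) = -1*1 = -1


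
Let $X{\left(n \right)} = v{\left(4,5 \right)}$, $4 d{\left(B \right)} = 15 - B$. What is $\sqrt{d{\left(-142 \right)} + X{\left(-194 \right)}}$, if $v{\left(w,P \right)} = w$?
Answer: $\frac{\sqrt{173}}{2} \approx 6.5765$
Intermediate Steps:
$d{\left(B \right)} = \frac{15}{4} - \frac{B}{4}$ ($d{\left(B \right)} = \frac{15 - B}{4} = \frac{15}{4} - \frac{B}{4}$)
$X{\left(n \right)} = 4$
$\sqrt{d{\left(-142 \right)} + X{\left(-194 \right)}} = \sqrt{\left(\frac{15}{4} - - \frac{71}{2}\right) + 4} = \sqrt{\left(\frac{15}{4} + \frac{71}{2}\right) + 4} = \sqrt{\frac{157}{4} + 4} = \sqrt{\frac{173}{4}} = \frac{\sqrt{173}}{2}$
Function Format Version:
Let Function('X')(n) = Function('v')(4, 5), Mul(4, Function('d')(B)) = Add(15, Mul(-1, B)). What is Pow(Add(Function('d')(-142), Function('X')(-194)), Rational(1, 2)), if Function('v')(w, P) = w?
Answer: Mul(Rational(1, 2), Pow(173, Rational(1, 2))) ≈ 6.5765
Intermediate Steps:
Function('d')(B) = Add(Rational(15, 4), Mul(Rational(-1, 4), B)) (Function('d')(B) = Mul(Rational(1, 4), Add(15, Mul(-1, B))) = Add(Rational(15, 4), Mul(Rational(-1, 4), B)))
Function('X')(n) = 4
Pow(Add(Function('d')(-142), Function('X')(-194)), Rational(1, 2)) = Pow(Add(Add(Rational(15, 4), Mul(Rational(-1, 4), -142)), 4), Rational(1, 2)) = Pow(Add(Add(Rational(15, 4), Rational(71, 2)), 4), Rational(1, 2)) = Pow(Add(Rational(157, 4), 4), Rational(1, 2)) = Pow(Rational(173, 4), Rational(1, 2)) = Mul(Rational(1, 2), Pow(173, Rational(1, 2)))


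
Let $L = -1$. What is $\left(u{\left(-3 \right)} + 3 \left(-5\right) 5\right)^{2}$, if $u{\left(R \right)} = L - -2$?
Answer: $5476$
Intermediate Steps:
$u{\left(R \right)} = 1$ ($u{\left(R \right)} = -1 - -2 = -1 + 2 = 1$)
$\left(u{\left(-3 \right)} + 3 \left(-5\right) 5\right)^{2} = \left(1 + 3 \left(-5\right) 5\right)^{2} = \left(1 - 75\right)^{2} = \left(-74\right)^{2} = 5476$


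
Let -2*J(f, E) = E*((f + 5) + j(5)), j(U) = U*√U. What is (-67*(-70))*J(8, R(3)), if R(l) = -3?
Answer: 91455 + 35175*√5 ≈ 1.7011e+5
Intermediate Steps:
j(U) = U^(3/2)
J(f, E) = -E*(5 + f + 5*√5)/2 (J(f, E) = -E*((f + 5) + 5^(3/2))/2 = -E*((5 + f) + 5*√5)/2 = -E*(5 + f + 5*√5)/2)
(-67*(-70))*J(8, R(3)) = (-67*(-70))*(-½*(-3)*(5 + 8 + 5*√5)) = 4690*(-½*(-3)*(13 + 5*√5)) = 4690*(39/2 + 15*√5/2) = 91455 + 35175*√5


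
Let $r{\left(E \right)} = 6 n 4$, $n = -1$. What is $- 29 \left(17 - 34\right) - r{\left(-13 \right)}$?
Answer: $517$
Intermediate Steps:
$r{\left(E \right)} = -24$ ($r{\left(E \right)} = 6 \left(-1\right) 4 = \left(-6\right) 4 = -24$)
$- 29 \left(17 - 34\right) - r{\left(-13 \right)} = - 29 \left(17 - 34\right) - -24 = \left(-29\right) \left(-17\right) + 24 = 493 + 24 = 517$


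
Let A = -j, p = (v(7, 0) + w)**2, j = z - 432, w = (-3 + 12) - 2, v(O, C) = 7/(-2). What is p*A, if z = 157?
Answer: 13475/4 ≈ 3368.8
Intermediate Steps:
v(O, C) = -7/2 (v(O, C) = 7*(-1/2) = -7/2)
w = 7 (w = 9 - 2 = 7)
j = -275 (j = 157 - 432 = -275)
p = 49/4 (p = (-7/2 + 7)**2 = (7/2)**2 = 49/4 ≈ 12.250)
A = 275 (A = -1*(-275) = 275)
p*A = (49/4)*275 = 13475/4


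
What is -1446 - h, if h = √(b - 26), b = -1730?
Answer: -1446 - 2*I*√439 ≈ -1446.0 - 41.905*I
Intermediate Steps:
h = 2*I*√439 (h = √(-1730 - 26) = √(-1756) = 2*I*√439 ≈ 41.905*I)
-1446 - h = -1446 - 2*I*√439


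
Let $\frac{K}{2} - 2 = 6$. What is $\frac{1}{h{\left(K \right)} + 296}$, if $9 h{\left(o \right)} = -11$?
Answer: $\frac{9}{2653} \approx 0.0033924$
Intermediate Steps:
$K = 16$ ($K = 4 + 2 \cdot 6 = 4 + 12 = 16$)
$h{\left(o \right)} = - \frac{11}{9}$ ($h{\left(o \right)} = \frac{1}{9} \left(-11\right) = - \frac{11}{9}$)
$\frac{1}{h{\left(K \right)} + 296} = \frac{1}{- \frac{11}{9} + 296} = \frac{1}{\frac{2653}{9}} = \frac{9}{2653}$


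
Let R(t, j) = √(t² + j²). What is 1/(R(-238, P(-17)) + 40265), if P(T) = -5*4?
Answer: 40265/1621213181 - 2*√14261/1621213181 ≈ 2.4689e-5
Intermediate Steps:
P(T) = -20
R(t, j) = √(j² + t²)
1/(R(-238, P(-17)) + 40265) = 1/(√((-20)² + (-238)²) + 40265) = 1/(√(400 + 56644) + 40265) = 1/(√57044 + 40265) = 1/(2*√14261 + 40265) = 1/(40265 + 2*√14261)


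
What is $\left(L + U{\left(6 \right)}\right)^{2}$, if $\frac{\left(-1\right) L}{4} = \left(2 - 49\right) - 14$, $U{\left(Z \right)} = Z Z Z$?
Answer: $211600$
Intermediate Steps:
$U{\left(Z \right)} = Z^{3}$ ($U{\left(Z \right)} = Z^{2} Z = Z^{3}$)
$L = 244$ ($L = - 4 \left(\left(2 - 49\right) - 14\right) = - 4 \left(-47 - 14\right) = \left(-4\right) \left(-61\right) = 244$)
$\left(L + U{\left(6 \right)}\right)^{2} = \left(244 + 6^{3}\right)^{2} = \left(244 + 216\right)^{2} = 460^{2} = 211600$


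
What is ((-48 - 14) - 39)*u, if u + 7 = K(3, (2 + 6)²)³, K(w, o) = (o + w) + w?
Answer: -34642293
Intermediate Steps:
K(w, o) = o + 2*w
u = 342993 (u = -7 + ((2 + 6)² + 2*3)³ = -7 + (8² + 6)³ = -7 + (64 + 6)³ = -7 + 70³ = -7 + 343000 = 342993)
((-48 - 14) - 39)*u = ((-48 - 14) - 39)*342993 = (-62 - 39)*342993 = -101*342993 = -34642293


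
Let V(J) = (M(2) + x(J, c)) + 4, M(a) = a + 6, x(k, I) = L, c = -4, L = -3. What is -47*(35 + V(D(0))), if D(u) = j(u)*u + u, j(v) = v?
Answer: -2068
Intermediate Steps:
x(k, I) = -3
M(a) = 6 + a
D(u) = u + u² (D(u) = u*u + u = u² + u = u + u²)
V(J) = 9 (V(J) = ((6 + 2) - 3) + 4 = (8 - 3) + 4 = 5 + 4 = 9)
-47*(35 + V(D(0))) = -47*(35 + 9) = -47*44 = -2068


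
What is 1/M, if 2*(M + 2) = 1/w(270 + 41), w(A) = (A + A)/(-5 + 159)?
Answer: -622/1167 ≈ -0.53299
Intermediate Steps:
w(A) = A/77 (w(A) = (2*A)/154 = (2*A)*(1/154) = A/77)
M = -1167/622 (M = -2 + 1/(2*(((270 + 41)/77))) = -2 + 1/(2*(((1/77)*311))) = -2 + 1/(2*(311/77)) = -2 + (½)*(77/311) = -2 + 77/622 = -1167/622 ≈ -1.8762)
1/M = 1/(-1167/622) = -622/1167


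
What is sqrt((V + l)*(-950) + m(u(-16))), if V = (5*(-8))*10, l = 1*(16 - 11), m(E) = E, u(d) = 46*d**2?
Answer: sqrt(387026) ≈ 622.11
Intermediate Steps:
l = 5 (l = 1*5 = 5)
V = -400 (V = -40*10 = -400)
sqrt((V + l)*(-950) + m(u(-16))) = sqrt((-400 + 5)*(-950) + 46*(-16)**2) = sqrt(-395*(-950) + 46*256) = sqrt(375250 + 11776) = sqrt(387026)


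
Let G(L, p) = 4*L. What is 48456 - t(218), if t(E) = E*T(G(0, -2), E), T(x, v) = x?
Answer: 48456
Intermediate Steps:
t(E) = 0 (t(E) = E*(4*0) = E*0 = 0)
48456 - t(218) = 48456 - 1*0 = 48456 + 0 = 48456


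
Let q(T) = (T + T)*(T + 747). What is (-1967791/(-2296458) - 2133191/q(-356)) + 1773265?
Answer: 24645245863544665/13898163816 ≈ 1.7733e+6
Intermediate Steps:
q(T) = 2*T*(747 + T) (q(T) = (2*T)*(747 + T) = 2*T*(747 + T))
(-1967791/(-2296458) - 2133191/q(-356)) + 1773265 = (-1967791/(-2296458) - 2133191*(-1/(712*(747 - 356)))) + 1773265 = (-1967791*(-1/2296458) - 2133191/(2*(-356)*391)) + 1773265 = (1967791/2296458 - 2133191/(-278392)) + 1773265 = (1967791/2296458 - 2133191*(-1/278392)) + 1773265 = (1967791/2296458 + 2133191/278392) + 1773265 = 118404365425/13898163816 + 1773265 = 24645245863544665/13898163816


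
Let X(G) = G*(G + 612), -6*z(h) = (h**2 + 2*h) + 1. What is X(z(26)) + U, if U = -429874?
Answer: -1957879/4 ≈ -4.8947e+5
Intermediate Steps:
z(h) = -1/6 - h/3 - h**2/6 (z(h) = -((h**2 + 2*h) + 1)/6 = -(1 + h**2 + 2*h)/6 = -1/6 - h/3 - h**2/6)
X(G) = G*(612 + G)
X(z(26)) + U = (-1/6 - 1/3*26 - 1/6*26**2)*(612 + (-1/6 - 1/3*26 - 1/6*26**2)) - 429874 = (-1/6 - 26/3 - 1/6*676)*(612 + (-1/6 - 26/3 - 1/6*676)) - 429874 = (-1/6 - 26/3 - 338/3)*(612 + (-1/6 - 26/3 - 338/3)) - 429874 = -243*(612 - 243/2)/2 - 429874 = -243/2*981/2 - 429874 = -238383/4 - 429874 = -1957879/4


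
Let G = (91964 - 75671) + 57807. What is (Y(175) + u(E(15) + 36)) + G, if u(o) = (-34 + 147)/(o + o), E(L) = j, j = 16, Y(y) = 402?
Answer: 7748321/104 ≈ 74503.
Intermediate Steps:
G = 74100 (G = 16293 + 57807 = 74100)
E(L) = 16
u(o) = 113/(2*o) (u(o) = 113/((2*o)) = 113*(1/(2*o)) = 113/(2*o))
(Y(175) + u(E(15) + 36)) + G = (402 + 113/(2*(16 + 36))) + 74100 = (402 + (113/2)/52) + 74100 = (402 + (113/2)*(1/52)) + 74100 = (402 + 113/104) + 74100 = 41921/104 + 74100 = 7748321/104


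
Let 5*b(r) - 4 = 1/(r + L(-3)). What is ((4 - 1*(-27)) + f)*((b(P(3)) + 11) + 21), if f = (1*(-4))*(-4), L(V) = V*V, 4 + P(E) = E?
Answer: 61711/40 ≈ 1542.8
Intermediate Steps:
P(E) = -4 + E
L(V) = V²
b(r) = ⅘ + 1/(5*(9 + r)) (b(r) = ⅘ + 1/(5*(r + (-3)²)) = ⅘ + 1/(5*(r + 9)) = ⅘ + 1/(5*(9 + r)))
f = 16 (f = -4*(-4) = 16)
((4 - 1*(-27)) + f)*((b(P(3)) + 11) + 21) = ((4 - 1*(-27)) + 16)*(((37 + 4*(-4 + 3))/(5*(9 + (-4 + 3))) + 11) + 21) = ((4 + 27) + 16)*(((37 + 4*(-1))/(5*(9 - 1)) + 11) + 21) = (31 + 16)*(((⅕)*(37 - 4)/8 + 11) + 21) = 47*(((⅕)*(⅛)*33 + 11) + 21) = 47*((33/40 + 11) + 21) = 47*(473/40 + 21) = 47*(1313/40) = 61711/40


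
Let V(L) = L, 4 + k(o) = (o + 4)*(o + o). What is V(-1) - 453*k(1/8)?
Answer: 43003/32 ≈ 1343.8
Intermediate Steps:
k(o) = -4 + 2*o*(4 + o) (k(o) = -4 + (o + 4)*(o + o) = -4 + (4 + o)*(2*o) = -4 + 2*o*(4 + o))
V(-1) - 453*k(1/8) = -1 - 453*(-4 + 2*(1/8)**2 + 8/8) = -1 - 453*(-4 + 2*(1/8)**2 + 8*(1/8)) = -1 - 453*(-4 + 2*(1/64) + 1) = -1 - 453*(-4 + 1/32 + 1) = -1 - 453*(-95/32) = -1 + 43035/32 = 43003/32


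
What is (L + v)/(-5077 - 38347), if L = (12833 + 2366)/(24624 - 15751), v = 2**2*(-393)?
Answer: 13933157/385301152 ≈ 0.036162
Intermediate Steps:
v = -1572 (v = 4*(-393) = -1572)
L = 15199/8873 ≈ 1.7129
(L + v)/(-5077 - 38347) = (15199/8873 - 1572)/(-5077 - 38347) = -13933157/8873/(-43424) = -13933157/8873*(-1/43424) = 13933157/385301152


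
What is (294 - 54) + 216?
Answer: 456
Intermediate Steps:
(294 - 54) + 216 = 240 + 216 = 456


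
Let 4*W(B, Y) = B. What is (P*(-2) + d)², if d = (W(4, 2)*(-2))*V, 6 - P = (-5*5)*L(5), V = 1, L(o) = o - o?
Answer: 196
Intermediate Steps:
L(o) = 0
W(B, Y) = B/4
P = 6 (P = 6 - (-5*5)*0 = 6 - (-25)*0 = 6 - 1*0 = 6 + 0 = 6)
d = -2 (d = (((¼)*4)*(-2))*1 = (1*(-2))*1 = -2*1 = -2)
(P*(-2) + d)² = (6*(-2) - 2)² = (-12 - 2)² = (-14)² = 196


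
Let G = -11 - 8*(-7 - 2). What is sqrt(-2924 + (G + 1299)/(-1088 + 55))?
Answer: 2*I*sqrt(780393279)/1033 ≈ 54.086*I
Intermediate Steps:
G = 61 (G = -11 - 8*(-9) = -11 + 72 = 61)
sqrt(-2924 + (G + 1299)/(-1088 + 55)) = sqrt(-2924 + (61 + 1299)/(-1088 + 55)) = sqrt(-2924 + 1360/(-1033)) = sqrt(-2924 + 1360*(-1/1033)) = sqrt(-2924 - 1360/1033) = sqrt(-3021852/1033) = 2*I*sqrt(780393279)/1033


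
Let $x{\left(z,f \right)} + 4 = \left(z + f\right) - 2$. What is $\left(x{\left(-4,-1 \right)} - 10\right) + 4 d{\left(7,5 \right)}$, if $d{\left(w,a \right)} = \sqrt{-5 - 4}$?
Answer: $-21 + 12 i \approx -21.0 + 12.0 i$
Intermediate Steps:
$x{\left(z,f \right)} = -6 + f + z$ ($x{\left(z,f \right)} = -4 - \left(2 - f - z\right) = -4 + \left(-2 + f + z\right) = -6 + f + z$)
$d{\left(w,a \right)} = 3 i$ ($d{\left(w,a \right)} = \sqrt{-9} = 3 i$)
$\left(x{\left(-4,-1 \right)} - 10\right) + 4 d{\left(7,5 \right)} = \left(\left(-6 - 1 - 4\right) - 10\right) + 4 \cdot 3 i = \left(-11 - 10\right) + 12 i = -21 + 12 i$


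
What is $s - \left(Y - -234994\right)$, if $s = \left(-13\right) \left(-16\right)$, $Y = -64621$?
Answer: $-170165$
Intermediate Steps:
$s = 208$
$s - \left(Y - -234994\right) = 208 - \left(-64621 - -234994\right) = 208 - \left(-64621 + 234994\right) = 208 - 170373 = -170165$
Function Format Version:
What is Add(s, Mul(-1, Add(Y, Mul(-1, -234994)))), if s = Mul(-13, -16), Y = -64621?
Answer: -170165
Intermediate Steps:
s = 208
Add(s, Mul(-1, Add(Y, Mul(-1, -234994)))) = Add(208, Mul(-1, Add(-64621, Mul(-1, -234994)))) = Add(208, Mul(-1, Add(-64621, 234994))) = Add(208, Mul(-1, 170373)) = Add(208, -170373) = -170165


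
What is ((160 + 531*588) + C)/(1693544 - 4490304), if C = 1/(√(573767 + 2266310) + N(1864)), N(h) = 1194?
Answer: -220927196957/1977926005580 - √2840077/3955852011160 ≈ -0.11170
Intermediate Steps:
C = 1/(1194 + √2840077) (C = 1/(√(573767 + 2266310) + 1194) = 1/(√2840077 + 1194) = 1/(1194 + √2840077) ≈ 0.00034731)
((160 + 531*588) + C)/(1693544 - 4490304) = ((160 + 531*588) + (-1194/1414441 + √2840077/1414441))/(1693544 - 4490304) = ((160 + 312228) + (-1194/1414441 + √2840077/1414441))/(-2796760) = (312388 + (-1194/1414441 + √2840077/1414441))*(-1/2796760) = (441854393914/1414441 + √2840077/1414441)*(-1/2796760) = -220927196957/1977926005580 - √2840077/3955852011160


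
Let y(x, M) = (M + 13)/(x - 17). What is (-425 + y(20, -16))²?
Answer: 181476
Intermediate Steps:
y(x, M) = (13 + M)/(-17 + x)
(-425 + y(20, -16))² = (-425 + (13 - 16)/(-17 + 20))² = (-425 - 3/3)² = (-425 + (⅓)*(-3))² = (-425 - 1)² = (-426)² = 181476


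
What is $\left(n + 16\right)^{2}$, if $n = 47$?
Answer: $3969$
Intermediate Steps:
$\left(n + 16\right)^{2} = \left(47 + 16\right)^{2} = 63^{2} = 3969$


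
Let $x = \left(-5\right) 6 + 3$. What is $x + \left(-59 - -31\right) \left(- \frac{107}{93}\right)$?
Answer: $\frac{485}{93} \approx 5.2151$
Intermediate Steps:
$x = -27$ ($x = -30 + 3 = -27$)
$x + \left(-59 - -31\right) \left(- \frac{107}{93}\right) = -27 + \left(-59 - -31\right) \left(- \frac{107}{93}\right) = -27 + \left(-59 + 31\right) \left(\left(-107\right) \frac{1}{93}\right) = -27 - - \frac{2996}{93} = -27 + \frac{2996}{93} = \frac{485}{93}$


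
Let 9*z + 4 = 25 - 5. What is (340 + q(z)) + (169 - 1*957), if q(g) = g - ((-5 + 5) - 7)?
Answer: -3953/9 ≈ -439.22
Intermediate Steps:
z = 16/9 (z = -4/9 + (25 - 5)/9 = -4/9 + (⅑)*20 = -4/9 + 20/9 = 16/9 ≈ 1.7778)
q(g) = 7 + g (q(g) = g - (0 - 7) = g - 1*(-7) = g + 7 = 7 + g)
(340 + q(z)) + (169 - 1*957) = (340 + (7 + 16/9)) + (169 - 1*957) = (340 + 79/9) + (169 - 957) = 3139/9 - 788 = -3953/9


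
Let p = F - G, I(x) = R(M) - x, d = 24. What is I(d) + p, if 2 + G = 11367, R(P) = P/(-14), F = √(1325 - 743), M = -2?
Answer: -79722/7 + √582 ≈ -11365.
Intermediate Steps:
F = √582 ≈ 24.125
R(P) = -P/14 (R(P) = P*(-1/14) = -P/14)
G = 11365 (G = -2 + 11367 = 11365)
I(x) = ⅐ - x (I(x) = -1/14*(-2) - x = ⅐ - x)
p = -11365 + √582 (p = √582 - 1*11365 = √582 - 11365 = -11365 + √582 ≈ -11341.)
I(d) + p = (⅐ - 1*24) + (-11365 + √582) = (⅐ - 24) + (-11365 + √582) = -167/7 + (-11365 + √582) = -79722/7 + √582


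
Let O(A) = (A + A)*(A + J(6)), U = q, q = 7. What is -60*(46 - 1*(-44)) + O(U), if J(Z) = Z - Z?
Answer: -5302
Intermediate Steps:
J(Z) = 0
U = 7
O(A) = 2*A**2 (O(A) = (A + A)*(A + 0) = (2*A)*A = 2*A**2)
-60*(46 - 1*(-44)) + O(U) = -60*(46 - 1*(-44)) + 2*7**2 = -60*(46 + 44) + 2*49 = -60*90 + 98 = -5400 + 98 = -5302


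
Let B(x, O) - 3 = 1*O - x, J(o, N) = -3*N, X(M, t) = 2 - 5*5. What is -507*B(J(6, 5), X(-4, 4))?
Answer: 2535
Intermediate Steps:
X(M, t) = -23 (X(M, t) = 2 - 25 = -23)
B(x, O) = 3 + O - x (B(x, O) = 3 + (1*O - x) = 3 + (O - x) = 3 + O - x)
-507*B(J(6, 5), X(-4, 4)) = -507*(3 - 23 - (-3)*5) = -507*(3 - 23 - 1*(-15)) = -507*(3 - 23 + 15) = -507*(-5) = 2535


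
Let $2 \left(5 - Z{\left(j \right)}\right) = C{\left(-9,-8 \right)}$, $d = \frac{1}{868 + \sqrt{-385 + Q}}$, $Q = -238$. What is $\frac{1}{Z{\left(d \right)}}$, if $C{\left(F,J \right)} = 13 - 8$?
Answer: $\frac{2}{5} \approx 0.4$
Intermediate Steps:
$d = \frac{1}{868 + i \sqrt{623}}$ ($d = \frac{1}{868 + \sqrt{-385 - 238}} = \frac{1}{868 + \sqrt{-623}} = \frac{1}{868 + i \sqrt{623}} \approx 0.0011511 - 3.3101 \cdot 10^{-5} i$)
$C{\left(F,J \right)} = 5$
$Z{\left(j \right)} = \frac{5}{2}$ ($Z{\left(j \right)} = 5 - \frac{5}{2} = \frac{5}{2}$)
$\frac{1}{Z{\left(d \right)}} = \frac{1}{\frac{5}{2}} = \frac{2}{5}$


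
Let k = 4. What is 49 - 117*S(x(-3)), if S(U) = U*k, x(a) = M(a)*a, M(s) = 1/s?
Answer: -419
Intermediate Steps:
M(s) = 1/s
x(a) = 1 (x(a) = a/a = 1)
S(U) = 4*U (S(U) = U*4 = 4*U)
49 - 117*S(x(-3)) = 49 - 468 = -419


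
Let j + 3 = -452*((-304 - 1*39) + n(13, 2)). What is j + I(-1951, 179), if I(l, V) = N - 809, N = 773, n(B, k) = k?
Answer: 154093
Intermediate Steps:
j = 154129 (j = -3 - 452*((-304 - 1*39) + 2) = -3 - 452*((-304 - 39) + 2) = -3 - 452*(-343 + 2) = -3 - 452*(-341) = -3 + 154132 = 154129)
I(l, V) = -36 (I(l, V) = 773 - 809 = -36)
j + I(-1951, 179) = 154129 - 36 = 154093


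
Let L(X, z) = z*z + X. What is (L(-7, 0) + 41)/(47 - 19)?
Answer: 17/14 ≈ 1.2143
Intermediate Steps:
L(X, z) = X + z² (L(X, z) = z² + X = X + z²)
(L(-7, 0) + 41)/(47 - 19) = ((-7 + 0²) + 41)/(47 - 19) = ((-7 + 0) + 41)/28 = (-7 + 41)*(1/28) = 34*(1/28) = 17/14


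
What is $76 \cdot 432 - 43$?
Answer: $32789$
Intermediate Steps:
$76 \cdot 432 - 43 = 32832 - 43 = 32789$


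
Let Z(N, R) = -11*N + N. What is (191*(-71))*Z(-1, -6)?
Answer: -135610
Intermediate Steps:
Z(N, R) = -10*N
(191*(-71))*Z(-1, -6) = (191*(-71))*(-10*(-1)) = -13561*10 = -135610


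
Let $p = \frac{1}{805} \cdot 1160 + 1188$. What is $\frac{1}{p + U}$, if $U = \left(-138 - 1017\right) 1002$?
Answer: $- \frac{161}{186135410} \approx -8.6496 \cdot 10^{-7}$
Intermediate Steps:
$p = \frac{191500}{161}$ ($p = \frac{1}{805} \cdot 1160 + 1188 = \frac{232}{161} + 1188 = \frac{191500}{161} \approx 1189.4$)
$U = -1157310$ ($U = \left(-1155\right) 1002 = -1157310$)
$\frac{1}{p + U} = \frac{1}{\frac{191500}{161} - 1157310} = \frac{1}{- \frac{186135410}{161}} = - \frac{161}{186135410}$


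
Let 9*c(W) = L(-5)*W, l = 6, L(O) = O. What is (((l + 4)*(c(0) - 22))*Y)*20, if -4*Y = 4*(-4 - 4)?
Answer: -35200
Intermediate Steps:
Y = 8 (Y = -(-4 - 4) = -(-8) = -1/4*(-32) = 8)
c(W) = -5*W/9 (c(W) = (-5*W)/9 = -5*W/9)
(((l + 4)*(c(0) - 22))*Y)*20 = (((6 + 4)*(-5/9*0 - 22))*8)*20 = ((10*(0 - 22))*8)*20 = ((10*(-22))*8)*20 = -220*8*20 = -1760*20 = -35200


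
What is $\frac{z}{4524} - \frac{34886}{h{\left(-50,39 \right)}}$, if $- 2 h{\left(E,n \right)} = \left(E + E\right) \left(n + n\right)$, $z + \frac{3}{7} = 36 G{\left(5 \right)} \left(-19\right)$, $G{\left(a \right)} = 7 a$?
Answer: $- \frac{11271433}{791700} \approx -14.237$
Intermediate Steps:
$z = - \frac{167583}{7}$ ($z = - \frac{3}{7} + 36 \cdot 7 \cdot 5 \left(-19\right) = - \frac{3}{7} + 36 \cdot 35 \left(-19\right) = - \frac{3}{7} + 1260 \left(-19\right) = - \frac{3}{7} - 23940 = - \frac{167583}{7} \approx -23940.0$)
$h{\left(E,n \right)} = - 2 E n$ ($h{\left(E,n \right)} = - \frac{\left(E + E\right) \left(n + n\right)}{2} = - \frac{2 E 2 n}{2} = - \frac{4 E n}{2} = - 2 E n$)
$\frac{z}{4524} - \frac{34886}{h{\left(-50,39 \right)}} = - \frac{167583}{7 \cdot 4524} - \frac{34886}{\left(-2\right) \left(-50\right) 39} = \left(- \frac{167583}{7}\right) \frac{1}{4524} - \frac{34886}{3900} = - \frac{4297}{812} - \frac{17443}{1950} = - \frac{11271433}{791700}$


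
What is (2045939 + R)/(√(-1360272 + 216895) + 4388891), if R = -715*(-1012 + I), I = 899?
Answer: 4667001855997/9631182676629 - 1063367*I*√1143377/9631182676629 ≈ 0.48457 - 0.00011806*I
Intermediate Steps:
R = 80795 (R = -715*(-1012 + 899) = -715*(-113) = 80795)
(2045939 + R)/(√(-1360272 + 216895) + 4388891) = (2045939 + 80795)/(√(-1360272 + 216895) + 4388891) = 2126734/(√(-1143377) + 4388891) = 2126734/(I*√1143377 + 4388891) = 2126734/(4388891 + I*√1143377)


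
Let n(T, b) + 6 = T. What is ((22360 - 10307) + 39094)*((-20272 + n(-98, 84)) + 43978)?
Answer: 1207171494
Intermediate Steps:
n(T, b) = -6 + T
((22360 - 10307) + 39094)*((-20272 + n(-98, 84)) + 43978) = ((22360 - 10307) + 39094)*((-20272 + (-6 - 98)) + 43978) = (12053 + 39094)*((-20272 - 104) + 43978) = 51147*(-20376 + 43978) = 51147*23602 = 1207171494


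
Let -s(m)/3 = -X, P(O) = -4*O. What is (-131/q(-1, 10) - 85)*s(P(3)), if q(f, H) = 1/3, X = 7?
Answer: -10038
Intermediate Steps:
q(f, H) = ⅓
s(m) = 21 (s(m) = -(-3)*7 = -3*(-7) = 21)
(-131/q(-1, 10) - 85)*s(P(3)) = (-131/⅓ - 85)*21 = (-131*3 - 85)*21 = (-393 - 85)*21 = -478*21 = -10038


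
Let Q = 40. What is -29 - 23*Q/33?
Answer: -1877/33 ≈ -56.879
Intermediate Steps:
-29 - 23*Q/33 = -29 - 920/33 = -1877/33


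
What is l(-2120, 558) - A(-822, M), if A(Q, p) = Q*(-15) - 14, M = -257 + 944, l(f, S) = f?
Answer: -14436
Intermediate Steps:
M = 687
A(Q, p) = -14 - 15*Q (A(Q, p) = -15*Q - 14 = -14 - 15*Q)
l(-2120, 558) - A(-822, M) = -2120 - (-14 - 15*(-822)) = -2120 - (-14 + 12330) = -2120 - 1*12316 = -2120 - 12316 = -14436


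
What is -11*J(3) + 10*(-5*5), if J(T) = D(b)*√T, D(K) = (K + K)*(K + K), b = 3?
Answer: -250 - 396*√3 ≈ -935.89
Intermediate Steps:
D(K) = 4*K² (D(K) = (2*K)*(2*K) = 4*K²)
J(T) = 36*√T (J(T) = (4*3²)*√T = (4*9)*√T = 36*√T)
-11*J(3) + 10*(-5*5) = -396*√3 + 10*(-5*5) = -396*√3 + 10*(-25) = -396*√3 - 250 = -250 - 396*√3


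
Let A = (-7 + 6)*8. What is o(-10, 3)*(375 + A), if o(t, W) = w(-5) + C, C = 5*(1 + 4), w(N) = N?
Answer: 7340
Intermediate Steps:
C = 25 (C = 5*5 = 25)
o(t, W) = 20 (o(t, W) = -5 + 25 = 20)
A = -8 (A = -1*8 = -8)
o(-10, 3)*(375 + A) = 20*(375 - 8) = 20*367 = 7340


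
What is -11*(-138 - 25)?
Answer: 1793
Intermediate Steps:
-11*(-138 - 25) = -11*(-163) = 1793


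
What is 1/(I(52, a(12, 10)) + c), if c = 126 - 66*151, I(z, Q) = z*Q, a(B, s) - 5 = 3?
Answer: -1/9424 ≈ -0.00010611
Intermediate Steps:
a(B, s) = 8 (a(B, s) = 5 + 3 = 8)
I(z, Q) = Q*z
c = -9840 (c = 126 - 9966 = -9840)
1/(I(52, a(12, 10)) + c) = 1/(8*52 - 9840) = 1/(416 - 9840) = 1/(-9424) = -1/9424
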